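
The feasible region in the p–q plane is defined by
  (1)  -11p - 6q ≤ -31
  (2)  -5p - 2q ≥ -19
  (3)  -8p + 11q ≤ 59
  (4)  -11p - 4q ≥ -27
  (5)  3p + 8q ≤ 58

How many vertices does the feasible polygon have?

3

The feasible vertices (each the meet of two boundaries and inside every other half-plane) are:
  (-1/13, 69/13)
  (19/11, 2)
  (61/153, 865/153)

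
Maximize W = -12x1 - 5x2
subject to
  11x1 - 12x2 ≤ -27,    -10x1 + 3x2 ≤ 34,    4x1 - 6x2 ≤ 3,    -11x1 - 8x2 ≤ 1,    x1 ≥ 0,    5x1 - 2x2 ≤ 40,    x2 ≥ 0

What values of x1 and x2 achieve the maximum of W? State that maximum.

x1 = 0, x2 = 9/4, maximum W = -45/4

Feasible corners and W = -12x1 - 5x2:
  (0, 9/4) → W = -45/4
  (267/19, 575/38) → W = -9283/38
  (0, 34/3) → W = -170/3
The feasible region is unbounded (it extends along (3, 10), (2, 5)), but W strictly decreases along every unbounded feasible direction, so there is no improving ray and the maximum is attained at a vertex.

At the optimal vertex, 11x1 - 12x2 = -27 and x1 = 0.
Solving simultaneously gives x1 = 0, x2 = 9/4.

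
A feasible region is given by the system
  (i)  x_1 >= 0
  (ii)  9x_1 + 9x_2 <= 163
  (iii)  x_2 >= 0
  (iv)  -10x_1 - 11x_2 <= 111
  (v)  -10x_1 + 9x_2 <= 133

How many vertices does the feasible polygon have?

Pairwise boundary intersections that survive every other constraint:
  (0, 0)
  (0, 133/9)
  (163/9, 0)
  (30/19, 2827/171)

4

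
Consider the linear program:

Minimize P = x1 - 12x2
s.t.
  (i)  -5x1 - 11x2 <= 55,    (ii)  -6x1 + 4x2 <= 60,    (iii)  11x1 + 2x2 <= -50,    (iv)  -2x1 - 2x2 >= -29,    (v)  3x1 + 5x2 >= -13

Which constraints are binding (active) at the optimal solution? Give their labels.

Feasible corners and P = x1 - 12x2:
  (-40/7, 45/7) → P = -580/7
  (-176/21, 17/7) → P = -788/21
  (-32/7, 1/7) → P = -44/7

The minimum is at (-40/7, 45/7). Substituting into each constraint, equality holds for (ii) and (iii); the remaining constraints have slack.

(ii) and (iii)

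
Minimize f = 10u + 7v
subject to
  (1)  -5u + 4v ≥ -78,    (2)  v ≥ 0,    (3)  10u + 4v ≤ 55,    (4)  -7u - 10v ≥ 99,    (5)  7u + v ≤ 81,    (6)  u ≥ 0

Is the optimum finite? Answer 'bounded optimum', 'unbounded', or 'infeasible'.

The boundaries -5u + 4v = -78 and -7u - 10v = 99 meet at (64/13, -347/26), but that point violates v ≥ 0. Every candidate vertex is excluded by some other constraint, so the feasible region is empty.

infeasible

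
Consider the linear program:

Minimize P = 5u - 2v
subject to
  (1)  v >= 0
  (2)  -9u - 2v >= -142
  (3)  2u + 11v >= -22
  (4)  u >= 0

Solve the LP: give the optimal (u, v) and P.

Extreme points and P = 5u - 2v:
  (142/9, 0) → P = 710/9
  (0, 0) → P = 0
  (0, 71) → P = -142

The binding constraints are -9u - 2v = -142 and u = 0.
Solving simultaneously gives u = 0, v = 71.

u = 0, v = 71, minimum P = -142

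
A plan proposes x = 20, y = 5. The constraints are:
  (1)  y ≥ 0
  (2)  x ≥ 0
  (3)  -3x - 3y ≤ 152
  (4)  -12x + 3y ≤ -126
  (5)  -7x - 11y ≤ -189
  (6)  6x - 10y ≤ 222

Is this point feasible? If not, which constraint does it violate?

feasible

(1): 5 ≥ 0 ✓
(2): 20 ≥ 0 ✓
(3): -75 ≤ 152 ✓
(4): -225 ≤ -126 ✓
(5): -195 ≤ -189 ✓
(6): 70 ≤ 222 ✓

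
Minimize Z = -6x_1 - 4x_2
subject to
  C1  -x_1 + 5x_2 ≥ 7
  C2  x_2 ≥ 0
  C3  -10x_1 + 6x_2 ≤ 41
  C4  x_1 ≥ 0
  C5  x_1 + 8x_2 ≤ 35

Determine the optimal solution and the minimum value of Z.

Extreme points and Z = -6x_1 - 4x_2:
  (0, 7/5) → Z = -28/5
  (119/13, 42/13) → Z = -882/13
  (0, 35/8) → Z = -35/2

The binding constraints are -x_1 + 5x_2 = 7 and x_1 + 8x_2 = 35.
Solving simultaneously gives x_1 = 119/13, x_2 = 42/13.

x_1 = 119/13, x_2 = 42/13, minimum Z = -882/13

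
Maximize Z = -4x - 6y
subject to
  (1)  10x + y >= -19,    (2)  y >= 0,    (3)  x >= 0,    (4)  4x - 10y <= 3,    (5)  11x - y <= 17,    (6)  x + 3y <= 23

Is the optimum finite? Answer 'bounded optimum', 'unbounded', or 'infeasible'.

Extreme points and Z = -4x - 6y:
  (0, 0) → Z = 0
  (3/4, 0) → Z = -3
  (0, 23/3) → Z = -46
  (167/106, 35/106) → Z = -439/53
  (37/17, 118/17) → Z = -856/17
The feasible region has finitely many vertices and no improving ray; the maximum is 0 at (0, 0).

bounded optimum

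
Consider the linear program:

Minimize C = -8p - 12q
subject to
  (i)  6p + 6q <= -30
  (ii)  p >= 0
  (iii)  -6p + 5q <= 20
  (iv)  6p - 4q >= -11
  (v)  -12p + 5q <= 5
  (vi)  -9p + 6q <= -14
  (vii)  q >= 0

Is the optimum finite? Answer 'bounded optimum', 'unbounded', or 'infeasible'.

The boundaries 6p + 6q = -30 and p = 0 meet at (0, -5), but that point violates q ≥ 0. Every candidate vertex is excluded by some other constraint, so the feasible region is empty.

infeasible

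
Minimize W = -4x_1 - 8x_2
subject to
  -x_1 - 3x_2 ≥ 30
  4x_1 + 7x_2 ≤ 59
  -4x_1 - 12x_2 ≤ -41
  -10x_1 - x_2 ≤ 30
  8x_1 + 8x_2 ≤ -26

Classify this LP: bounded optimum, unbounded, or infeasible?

Constraints -x_1 - 3x_2 ≥ 30 and -4x_1 - 12x_2 ≤ -41 have parallel boundaries but demand opposite sides — no point can satisfy both, so the region is empty.

infeasible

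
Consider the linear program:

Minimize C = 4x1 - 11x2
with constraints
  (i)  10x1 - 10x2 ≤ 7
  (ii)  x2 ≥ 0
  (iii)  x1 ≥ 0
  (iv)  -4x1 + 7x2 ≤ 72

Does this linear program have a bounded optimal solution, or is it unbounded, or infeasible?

Vertices and C = 4x1 - 11x2:
  (7/10, 0) → C = 14/5
  (769/30, 374/15) → C = -2576/15
  (0, 0) → C = 0
  (0, 72/7) → C = -792/7
The feasible region has finitely many vertices and no improving ray; the minimum is -2576/15 at (769/30, 374/15).

bounded optimum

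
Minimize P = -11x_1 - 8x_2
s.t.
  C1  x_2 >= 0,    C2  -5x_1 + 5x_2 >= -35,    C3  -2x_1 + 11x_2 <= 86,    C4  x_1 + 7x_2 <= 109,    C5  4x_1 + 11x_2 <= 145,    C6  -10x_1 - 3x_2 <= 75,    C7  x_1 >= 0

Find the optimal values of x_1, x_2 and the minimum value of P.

x_1 = 74/5, x_2 = 39/5, minimum P = -1126/5

Corner points and P = -11x_1 - 8x_2:
  (7, 0) → P = -77
  (0, 0) → P = 0
  (74/5, 39/5) → P = -1126/5
  (59/6, 317/33) → P = -12211/66
  (0, 86/11) → P = -688/11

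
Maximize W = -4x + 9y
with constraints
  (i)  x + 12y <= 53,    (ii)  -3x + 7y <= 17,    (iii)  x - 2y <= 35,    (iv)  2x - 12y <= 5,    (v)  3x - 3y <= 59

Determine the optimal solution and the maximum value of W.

x = -239/22, y = -49/22, maximum W = 515/22

Corner points and W = -4x + 9y:
  (167/43, 176/43) → W = 916/43
  (58/3, 101/36) → W = -625/12
  (-239/22, -49/22) → W = 515/22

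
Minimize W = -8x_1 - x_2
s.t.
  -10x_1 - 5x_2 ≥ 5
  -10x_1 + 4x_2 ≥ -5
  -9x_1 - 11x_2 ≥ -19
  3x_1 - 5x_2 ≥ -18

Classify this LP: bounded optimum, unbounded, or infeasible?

bounded optimum

Vertices and W = -8x_1 - x_2:
  (1/18, -10/9) → W = 2/3
  (-23/13, 33/13) → W = 151/13
The feasible region has finitely many vertices and no improving ray; the minimum is 2/3 at (1/18, -10/9).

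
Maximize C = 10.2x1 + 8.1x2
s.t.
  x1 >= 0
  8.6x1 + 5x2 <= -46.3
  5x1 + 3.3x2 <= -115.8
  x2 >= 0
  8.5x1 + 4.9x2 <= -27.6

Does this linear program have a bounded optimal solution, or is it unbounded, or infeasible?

infeasible

The boundaries x1 = 0 and 5x1 + 3.3x2 = -115.8 meet at (0, -386/11), but that point violates x2 ≥ 0. Every candidate vertex is excluded by some other constraint, so the feasible region is empty.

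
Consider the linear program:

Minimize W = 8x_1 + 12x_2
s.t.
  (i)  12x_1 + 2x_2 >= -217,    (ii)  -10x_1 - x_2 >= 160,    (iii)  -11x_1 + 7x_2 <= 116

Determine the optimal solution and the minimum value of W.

x_1 = -103/8, x_2 = -125/4, minimum W = -478

Vertices and W = 8x_1 + 12x_2:
  (-103/8, -125/4) → W = -478
  (-1751/106, -995/106) → W = -12974/53
  (-412/27, -200/27) → W = -5696/27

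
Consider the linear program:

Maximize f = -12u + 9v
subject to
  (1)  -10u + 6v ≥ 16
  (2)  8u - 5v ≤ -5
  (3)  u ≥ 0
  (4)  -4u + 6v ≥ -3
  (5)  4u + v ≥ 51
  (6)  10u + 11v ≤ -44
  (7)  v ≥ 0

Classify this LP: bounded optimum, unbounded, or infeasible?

infeasible

The boundaries -10u + 6v = 16 and 4u + v = 51 meet at (145/17, 287/17), but that point violates 10u + 11v ≤ -44. Every candidate vertex is excluded by some other constraint, so the feasible region is empty.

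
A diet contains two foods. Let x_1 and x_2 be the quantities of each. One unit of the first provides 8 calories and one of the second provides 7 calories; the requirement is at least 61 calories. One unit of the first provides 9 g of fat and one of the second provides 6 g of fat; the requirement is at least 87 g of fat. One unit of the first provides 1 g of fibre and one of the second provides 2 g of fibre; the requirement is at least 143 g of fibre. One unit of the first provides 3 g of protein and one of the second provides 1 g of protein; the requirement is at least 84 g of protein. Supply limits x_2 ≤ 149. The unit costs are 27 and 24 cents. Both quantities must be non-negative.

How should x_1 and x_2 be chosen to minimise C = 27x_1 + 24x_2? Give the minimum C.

Feasible corners and C = 27x_1 + 24x_2:
  (0, 84) → C = 2016
  (0, 149) → C = 3576
  (143, 0) → C = 3861
  (5, 69) → C = 1791
The feasible region is unbounded (it extends along (1, 0)), but C strictly increases along every unbounded feasible direction, so there is no improving ray and the minimum is attained at a vertex.

The optimum lies where x_1 + 2x_2 = 143 and 3x_1 + x_2 = 84.
Solving simultaneously gives x_1 = 5, x_2 = 69.

x_1 = 5, x_2 = 69, minimum C = 1791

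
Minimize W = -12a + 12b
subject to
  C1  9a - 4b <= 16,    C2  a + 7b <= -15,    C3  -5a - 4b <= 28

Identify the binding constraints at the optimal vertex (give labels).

Corner points and W = -12a + 12b:
  (52/67, -151/67) → W = -2436/67
  (-6/7, -83/14) → W = -426/7
  (-136/31, -47/31) → W = 1068/31

The minimum is at (-6/7, -83/14). Substituting into each constraint, equality holds for C1 and C3; the remaining constraints have slack.

C1 and C3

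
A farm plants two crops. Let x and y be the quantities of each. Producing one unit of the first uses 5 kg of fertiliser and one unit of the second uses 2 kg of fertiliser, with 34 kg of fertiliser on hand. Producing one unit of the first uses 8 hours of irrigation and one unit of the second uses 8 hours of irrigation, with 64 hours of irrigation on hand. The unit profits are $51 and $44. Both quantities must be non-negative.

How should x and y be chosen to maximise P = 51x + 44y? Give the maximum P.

Corner points and P = 51x + 44y:
  (0, 0) → P = 0
  (0, 8) → P = 352
  (34/5, 0) → P = 1734/5
  (6, 2) → P = 394

The binding constraints are 5x + 2y = 34 and 8x + 8y = 64.
Solving simultaneously gives x = 6, y = 2.

x = 6, y = 2, maximum P = 394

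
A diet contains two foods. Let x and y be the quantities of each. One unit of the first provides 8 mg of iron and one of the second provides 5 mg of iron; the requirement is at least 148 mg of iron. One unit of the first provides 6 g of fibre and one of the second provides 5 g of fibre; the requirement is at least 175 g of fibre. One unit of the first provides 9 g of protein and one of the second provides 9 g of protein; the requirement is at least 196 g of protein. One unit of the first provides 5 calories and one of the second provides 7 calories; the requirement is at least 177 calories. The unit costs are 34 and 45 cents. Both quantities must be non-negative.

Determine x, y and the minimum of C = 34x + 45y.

Vertices and C = 34x + 45y:
  (0, 35) → C = 1575
  (177/5, 0) → C = 6018/5
  (20, 11) → C = 1175
The feasible region is unbounded (it extends along (0, 1), (1, 0)), but C strictly increases along every unbounded feasible direction, so there is no improving ray and the minimum is attained at a vertex.

x = 20, y = 11, minimum C = 1175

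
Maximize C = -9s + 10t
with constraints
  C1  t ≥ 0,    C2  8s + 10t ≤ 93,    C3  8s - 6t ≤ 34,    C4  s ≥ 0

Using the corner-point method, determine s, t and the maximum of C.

s = 0, t = 93/10, maximum C = 93

Corner points and C = -9s + 10t:
  (17/4, 0) → C = -153/4
  (0, 0) → C = 0
  (449/64, 59/16) → C = -1681/64
  (0, 93/10) → C = 93

The optimum lies where 8s + 10t = 93 and s = 0.
Solving simultaneously gives s = 0, t = 93/10.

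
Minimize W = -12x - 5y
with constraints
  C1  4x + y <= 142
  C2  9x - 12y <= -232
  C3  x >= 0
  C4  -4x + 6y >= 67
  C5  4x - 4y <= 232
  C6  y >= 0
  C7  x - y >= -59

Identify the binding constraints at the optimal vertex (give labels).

Corner points and W = -12x - 5y:
  (1472/57, 2206/57) → W = -28694/57
  (83/5, 378/5) → W = -2886/5
  (0, 58/3) → W = -290/3
  (0, 59) → W = -295

The minimum is at (83/5, 378/5). Substituting into each constraint, equality holds for C1 and C7; the remaining constraints have slack.

C1 and C7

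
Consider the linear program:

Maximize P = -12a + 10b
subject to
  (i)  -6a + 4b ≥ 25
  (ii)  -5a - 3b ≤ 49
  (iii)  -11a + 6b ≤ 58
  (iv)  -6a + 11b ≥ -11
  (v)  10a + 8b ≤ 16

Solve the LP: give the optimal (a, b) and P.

Feasible corners and P = -12a + 10b:
  (-271/38, -169/38) → P = 781/19
  (-17/11, 173/44) → P = 1273/22
  (-52/7, -83/21) → P = 1042/21
  (-92/37, 189/37) → P = 2994/37

a = -92/37, b = 189/37, maximum P = 2994/37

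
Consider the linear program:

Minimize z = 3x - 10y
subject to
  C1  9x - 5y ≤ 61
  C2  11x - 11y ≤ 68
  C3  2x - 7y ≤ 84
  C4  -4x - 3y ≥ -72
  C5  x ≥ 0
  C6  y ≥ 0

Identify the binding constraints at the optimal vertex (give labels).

Extreme points and z = 3x - 10y:
  (331/44, 59/44) → z = 403/44
  (543/47, 404/47) → z = -2411/47
  (68/11, 0) → z = 204/11
  (0, 24) → z = -240
  (0, 0) → z = 0

The minimum is at (0, 24). Substituting into each constraint, equality holds for C4 and C5; the remaining constraints have slack.

C4 and C5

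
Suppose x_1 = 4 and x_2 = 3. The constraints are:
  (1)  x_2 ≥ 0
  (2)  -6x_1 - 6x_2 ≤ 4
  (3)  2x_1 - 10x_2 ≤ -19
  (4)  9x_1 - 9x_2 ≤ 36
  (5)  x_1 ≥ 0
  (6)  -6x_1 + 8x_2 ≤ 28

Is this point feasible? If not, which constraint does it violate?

(1): 3 ≥ 0 ✓
(2): -42 ≤ 4 ✓
(3): -22 ≤ -19 ✓
(4): 9 ≤ 36 ✓
(5): 4 ≥ 0 ✓
(6): 0 ≤ 28 ✓

feasible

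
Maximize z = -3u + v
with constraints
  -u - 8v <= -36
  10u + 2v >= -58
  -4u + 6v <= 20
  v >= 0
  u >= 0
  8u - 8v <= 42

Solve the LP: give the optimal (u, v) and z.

Corner points and z = -3u + v:
  (28/19, 82/19) → z = -2/19
  (26/3, 41/12) → z = -271/12
  (103/4, 41/2) → z = -227/4

At the optimal vertex, -u - 8v = -36 and -4u + 6v = 20.
Solving simultaneously gives u = 28/19, v = 82/19.

u = 28/19, v = 82/19, maximum z = -2/19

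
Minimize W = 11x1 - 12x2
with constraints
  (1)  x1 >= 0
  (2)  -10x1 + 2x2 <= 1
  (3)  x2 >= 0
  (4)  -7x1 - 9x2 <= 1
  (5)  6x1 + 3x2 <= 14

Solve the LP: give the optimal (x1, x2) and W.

Corner points and W = 11x1 - 12x2:
  (0, 1/2) → W = -6
  (0, 0) → W = 0
  (25/42, 73/21) → W = -211/6
  (7/3, 0) → W = 77/3

x1 = 25/42, x2 = 73/21, minimum W = -211/6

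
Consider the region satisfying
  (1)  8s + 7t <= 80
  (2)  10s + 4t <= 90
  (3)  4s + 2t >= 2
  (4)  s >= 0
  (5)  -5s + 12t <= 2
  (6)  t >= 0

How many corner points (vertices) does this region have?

Pairwise boundary intersections that survive every other constraint:
  (155/19, 40/19)
  (946/131, 416/131)
  (9, 0)
  (10/29, 9/29)
  (1/2, 0)

5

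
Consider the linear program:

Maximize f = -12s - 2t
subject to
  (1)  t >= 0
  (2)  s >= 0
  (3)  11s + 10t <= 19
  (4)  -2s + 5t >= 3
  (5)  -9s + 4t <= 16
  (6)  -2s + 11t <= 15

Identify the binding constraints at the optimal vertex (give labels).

Corner points and f = -12s - 2t:
  (0, 3/5) → f = -6/5
  (0, 15/11) → f = -30/11
  (13/15, 71/75) → f = -922/75
  (59/141, 203/141) → f = -1114/141

The maximum is at (0, 3/5). Substituting into each constraint, equality holds for (2) and (4); the remaining constraints have slack.

(2) and (4)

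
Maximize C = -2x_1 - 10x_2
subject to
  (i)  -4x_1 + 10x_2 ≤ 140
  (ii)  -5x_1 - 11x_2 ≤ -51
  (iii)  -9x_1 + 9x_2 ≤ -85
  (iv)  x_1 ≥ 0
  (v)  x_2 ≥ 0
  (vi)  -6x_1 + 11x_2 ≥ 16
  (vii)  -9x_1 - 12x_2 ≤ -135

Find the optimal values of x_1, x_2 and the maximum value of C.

x_1 = 1079/45, x_2 = 218/15, maximum C = -8698/45

Extreme points and C = -2x_1 - 10x_2:
  (1055/27, 800/27) → C = -3370/9
  (345/4, 97/2) → C = -1315/2
  (1079/45, 218/15) → C = -8698/45

The optimum lies where -9x_1 + 9x_2 = -85 and -6x_1 + 11x_2 = 16.
Solving simultaneously gives x_1 = 1079/45, x_2 = 218/15.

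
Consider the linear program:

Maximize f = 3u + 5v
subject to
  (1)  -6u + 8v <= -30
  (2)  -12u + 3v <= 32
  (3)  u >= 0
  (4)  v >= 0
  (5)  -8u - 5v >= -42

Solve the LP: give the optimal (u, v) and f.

u = 243/47, v = 6/47, maximum f = 759/47

Vertices and f = 3u + 5v:
  (5, 0) → f = 15
  (243/47, 6/47) → f = 759/47
  (21/4, 0) → f = 63/4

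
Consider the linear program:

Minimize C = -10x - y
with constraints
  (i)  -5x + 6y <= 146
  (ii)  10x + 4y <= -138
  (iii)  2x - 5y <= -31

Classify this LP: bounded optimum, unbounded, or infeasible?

Vertices and C = -10x - y:
  (-353/20, 77/8) → C = 1335/8
  (-544/13, -137/13) → C = 429
  (-407/29, 17/29) → C = 4053/29
The feasible region has finitely many vertices and no improving ray; the minimum is 4053/29 at (-407/29, 17/29).

bounded optimum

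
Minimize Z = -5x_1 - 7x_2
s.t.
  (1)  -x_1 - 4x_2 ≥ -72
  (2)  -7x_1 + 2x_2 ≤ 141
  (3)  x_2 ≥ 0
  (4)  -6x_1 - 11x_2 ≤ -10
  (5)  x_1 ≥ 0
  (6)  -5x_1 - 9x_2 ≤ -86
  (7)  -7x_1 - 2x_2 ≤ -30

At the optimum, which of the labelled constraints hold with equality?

Vertices and Z = -5x_1 - 7x_2:
  (72, 0) → Z = -360
  (0, 18) → Z = -126
  (86/5, 0) → Z = -86
  (0, 15) → Z = -105
  (98/53, 452/53) → Z = -3654/53

The minimum is at (72, 0). Substituting into each constraint, equality holds for (1) and (3); the remaining constraints have slack.

(1) and (3)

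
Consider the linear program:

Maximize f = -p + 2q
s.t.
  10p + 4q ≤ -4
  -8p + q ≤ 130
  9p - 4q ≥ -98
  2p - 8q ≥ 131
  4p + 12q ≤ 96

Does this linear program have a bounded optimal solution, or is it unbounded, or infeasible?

bounded optimum

Feasible corners and f = -p + 2q:
  (123/22, -659/44) → f = -391/11
  (-1171/62, -654/31) → f = -1445/62
The feasible region has finitely many vertices and no improving ray; the maximum is -1445/62 at (-1171/62, -654/31).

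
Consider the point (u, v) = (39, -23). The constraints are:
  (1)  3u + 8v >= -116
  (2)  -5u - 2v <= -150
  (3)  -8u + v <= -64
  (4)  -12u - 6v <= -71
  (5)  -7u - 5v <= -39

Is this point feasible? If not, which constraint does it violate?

not feasible — violates (2)

Constraint (2): -5u - 2v = -149, which is not ≤ -150. All other constraints are satisfied.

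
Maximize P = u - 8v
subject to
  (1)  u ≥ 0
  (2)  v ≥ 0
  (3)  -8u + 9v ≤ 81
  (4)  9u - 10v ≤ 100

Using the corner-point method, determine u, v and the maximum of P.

u = 100/9, v = 0, maximum P = 100/9

Vertices and P = u - 8v:
  (0, 0) → P = 0
  (0, 9) → P = -72
  (100/9, 0) → P = 100/9
  (1710, 1529) → P = -10522

The optimum lies where v = 0 and 9u - 10v = 100.
Solving simultaneously gives u = 100/9, v = 0.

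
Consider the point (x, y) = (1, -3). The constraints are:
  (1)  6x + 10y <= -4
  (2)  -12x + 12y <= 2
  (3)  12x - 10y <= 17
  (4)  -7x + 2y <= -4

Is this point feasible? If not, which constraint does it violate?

not feasible — violates (3)

Constraint (3): 12x - 10y = 42, which is not ≤ 17. All other constraints are satisfied.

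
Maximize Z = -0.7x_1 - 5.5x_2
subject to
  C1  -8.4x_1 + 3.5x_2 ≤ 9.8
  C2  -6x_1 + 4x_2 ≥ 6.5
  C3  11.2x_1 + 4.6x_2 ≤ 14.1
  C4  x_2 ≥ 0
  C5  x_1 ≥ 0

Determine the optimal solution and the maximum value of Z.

x_1 = 0, x_2 = 1.625, maximum Z = -8.9375

Vertices and Z = -0.7x_1 - 5.5x_2:
  (61/1112, 815/278) → Z = -1293/80
  (0, 14/5) → Z = -77/5
  (265/724, 787/362) → Z = -17685/1448
  (0, 13/8) → Z = -143/16

The binding constraints are -6x_1 + 4x_2 = 6.5 and x_1 = 0.
Solving simultaneously gives x_1 = 0, x_2 = 13/8.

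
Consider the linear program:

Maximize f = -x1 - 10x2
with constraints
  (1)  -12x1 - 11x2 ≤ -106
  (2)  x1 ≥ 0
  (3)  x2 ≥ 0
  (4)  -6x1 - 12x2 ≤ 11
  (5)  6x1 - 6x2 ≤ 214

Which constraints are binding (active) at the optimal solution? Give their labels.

Vertices and f = -x1 - 10x2:
  (0, 106/11) → f = -1060/11
  (53/6, 0) → f = -53/6
  (107/3, 0) → f = -107/3
The feasible region is unbounded (it extends along (0, 1), (1, 1)), but f strictly decreases along every unbounded feasible direction, so there is no improving ray and the maximum is attained at a vertex.

The maximum is at (53/6, 0). Substituting into each constraint, equality holds for (1) and (3); the remaining constraints have slack.

(1) and (3)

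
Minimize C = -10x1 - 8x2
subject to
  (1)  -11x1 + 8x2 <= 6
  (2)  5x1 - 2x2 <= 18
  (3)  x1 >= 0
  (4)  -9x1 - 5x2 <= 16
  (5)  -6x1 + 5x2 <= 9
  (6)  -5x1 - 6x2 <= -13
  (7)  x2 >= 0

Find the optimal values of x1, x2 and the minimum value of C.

x1 = 108/13, x2 = 153/13, minimum C = -2304/13

Corner points and C = -10x1 - 8x2:
  (6, 9) → C = -132
  (34/53, 173/106) → C = -1032/53
  (108/13, 153/13) → C = -2304/13
  (18/5, 0) → C = -36
  (13/5, 0) → C = -26

The optimum lies where 5x1 - 2x2 = 18 and -6x1 + 5x2 = 9.
Solving simultaneously gives x1 = 108/13, x2 = 153/13.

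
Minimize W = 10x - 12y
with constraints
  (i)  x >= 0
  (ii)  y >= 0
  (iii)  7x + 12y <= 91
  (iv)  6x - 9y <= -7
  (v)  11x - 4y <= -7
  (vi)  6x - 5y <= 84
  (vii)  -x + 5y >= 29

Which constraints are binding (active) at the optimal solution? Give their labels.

(i) and (iii)

Extreme points and W = 10x - 12y:
  (0, 91/12) → W = -91
  (0, 29/5) → W = -348/5
  (7/4, 105/16) → W = -245/4
  (27/17, 104/17) → W = -978/17

The minimum is at (0, 91/12). Substituting into each constraint, equality holds for (i) and (iii); the remaining constraints have slack.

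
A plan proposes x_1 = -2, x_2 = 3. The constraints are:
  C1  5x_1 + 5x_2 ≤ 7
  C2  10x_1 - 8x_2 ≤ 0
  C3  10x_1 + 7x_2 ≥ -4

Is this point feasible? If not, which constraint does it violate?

C1: 5 ≤ 7 ✓
C2: -44 ≤ 0 ✓
C3: 1 ≥ -4 ✓

feasible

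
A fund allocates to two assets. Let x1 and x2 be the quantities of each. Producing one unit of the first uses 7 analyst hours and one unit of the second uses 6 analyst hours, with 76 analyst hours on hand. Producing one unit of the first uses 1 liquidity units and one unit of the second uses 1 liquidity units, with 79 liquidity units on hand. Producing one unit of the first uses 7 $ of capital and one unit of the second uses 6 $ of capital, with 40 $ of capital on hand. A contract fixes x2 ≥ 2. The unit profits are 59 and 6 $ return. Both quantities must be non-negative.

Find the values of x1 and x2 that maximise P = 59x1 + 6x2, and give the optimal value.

x1 = 4, x2 = 2, maximum P = 248

Extreme points and P = 59x1 + 6x2:
  (0, 20/3) → P = 40
  (0, 2) → P = 12
  (4, 2) → P = 248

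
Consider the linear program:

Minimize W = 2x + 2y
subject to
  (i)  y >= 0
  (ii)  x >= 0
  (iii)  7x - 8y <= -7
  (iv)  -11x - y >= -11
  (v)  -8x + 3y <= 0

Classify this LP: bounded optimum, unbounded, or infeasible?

bounded optimum

Feasible corners and W = 2x + 2y:
  (81/95, 154/95) → W = 94/19
  (21/43, 56/43) → W = 154/43
  (33/41, 88/41) → W = 242/41
The feasible region has finitely many vertices and no improving ray; the minimum is 154/43 at (21/43, 56/43).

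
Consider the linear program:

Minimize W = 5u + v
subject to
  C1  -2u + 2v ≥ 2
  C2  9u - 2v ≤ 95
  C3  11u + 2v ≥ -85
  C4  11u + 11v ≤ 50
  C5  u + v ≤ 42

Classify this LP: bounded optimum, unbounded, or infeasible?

Feasible corners and W = 5u + v:
  (-87/13, -74/13) → W = -509/13
  (39/22, 61/22) → W = 128/11
  (-115/11, 15) → W = -410/11
The feasible region has finitely many vertices and no improving ray; the minimum is -509/13 at (-87/13, -74/13).

bounded optimum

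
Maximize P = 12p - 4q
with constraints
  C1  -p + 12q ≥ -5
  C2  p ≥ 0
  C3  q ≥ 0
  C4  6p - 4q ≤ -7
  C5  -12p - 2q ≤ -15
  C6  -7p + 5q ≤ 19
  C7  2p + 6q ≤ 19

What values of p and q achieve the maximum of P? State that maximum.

Corner points and P = 12p - 4q:
  (23/30, 29/10) → P = -12/5
  (17/22, 32/11) → P = -26/11
  (13/17, 99/34) → P = -42/17

The optimum lies where 6p - 4q = -7 and 2p + 6q = 19.
Solving simultaneously gives p = 17/22, q = 32/11.

p = 17/22, q = 32/11, maximum P = -26/11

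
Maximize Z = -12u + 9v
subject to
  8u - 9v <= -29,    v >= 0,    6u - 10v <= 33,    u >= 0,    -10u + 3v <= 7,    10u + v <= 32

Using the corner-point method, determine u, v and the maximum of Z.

At the optimal vertex, -10u + 3v = 7 and 10u + v = 32.
Solving simultaneously gives u = 89/40, v = 39/4.

u = 89/40, v = 39/4, maximum Z = 1221/20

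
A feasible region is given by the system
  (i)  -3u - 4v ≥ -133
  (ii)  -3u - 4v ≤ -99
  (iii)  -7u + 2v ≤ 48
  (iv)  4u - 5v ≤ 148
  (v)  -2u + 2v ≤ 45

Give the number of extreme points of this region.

Pairwise boundary intersections that survive every other constraint:
  (1257/31, 88/31)
  (43/7, 401/14)
  (1087/31, -48/31)
  (9/7, 333/14)

4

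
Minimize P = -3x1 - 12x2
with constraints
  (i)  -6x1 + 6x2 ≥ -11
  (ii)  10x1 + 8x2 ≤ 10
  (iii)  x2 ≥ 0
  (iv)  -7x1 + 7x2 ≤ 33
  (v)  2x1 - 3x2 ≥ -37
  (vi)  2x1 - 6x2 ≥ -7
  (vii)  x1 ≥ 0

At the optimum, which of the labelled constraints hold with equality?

Corner points and P = -3x1 - 12x2:
  (1, 0) → P = -3
  (1/19, 45/38) → P = -273/19
  (0, 0) → P = 0
  (0, 7/6) → P = -14

The minimum is at (1/19, 45/38). Substituting into each constraint, equality holds for (ii) and (vi); the remaining constraints have slack.

(ii) and (vi)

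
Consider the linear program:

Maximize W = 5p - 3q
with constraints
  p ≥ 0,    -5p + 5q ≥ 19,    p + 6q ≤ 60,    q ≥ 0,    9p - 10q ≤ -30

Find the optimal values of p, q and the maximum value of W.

Corner points and W = 5p - 3q:
  (0, 19/5) → W = -57/5
  (0, 10) → W = -30
  (186/35, 319/35) → W = -27/35

p = 186/35, q = 319/35, maximum W = -27/35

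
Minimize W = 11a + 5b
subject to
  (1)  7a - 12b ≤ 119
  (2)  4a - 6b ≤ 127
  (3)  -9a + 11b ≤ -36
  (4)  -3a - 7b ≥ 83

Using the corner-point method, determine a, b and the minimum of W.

a = -877/31, b = -819/31, minimum W = -13742/31

Extreme points and W = 11a + 5b:
  (-877/31, -819/31) → W = -13742/31
  (-163/85, -938/85) → W = -6483/85
  (-661/96, -285/32) → W = -5773/48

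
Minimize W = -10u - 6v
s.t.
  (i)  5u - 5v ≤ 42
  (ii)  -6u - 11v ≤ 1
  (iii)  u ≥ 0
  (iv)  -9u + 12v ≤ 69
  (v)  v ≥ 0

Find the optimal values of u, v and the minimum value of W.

u = 283/5, v = 241/5, minimum W = -4276/5

Feasible corners and W = -10u - 6v:
  (283/5, 241/5) → W = -4276/5
  (42/5, 0) → W = -84
  (0, 23/4) → W = -69/2
  (0, 0) → W = 0

At the optimal vertex, 5u - 5v = 42 and -9u + 12v = 69.
Solving simultaneously gives u = 283/5, v = 241/5.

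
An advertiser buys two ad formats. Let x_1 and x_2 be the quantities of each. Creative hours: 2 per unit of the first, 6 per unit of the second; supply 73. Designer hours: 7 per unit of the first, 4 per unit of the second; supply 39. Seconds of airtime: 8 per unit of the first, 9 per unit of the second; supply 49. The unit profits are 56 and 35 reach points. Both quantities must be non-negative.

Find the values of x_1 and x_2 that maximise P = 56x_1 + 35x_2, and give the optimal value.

x_1 = 5, x_2 = 1, maximum P = 315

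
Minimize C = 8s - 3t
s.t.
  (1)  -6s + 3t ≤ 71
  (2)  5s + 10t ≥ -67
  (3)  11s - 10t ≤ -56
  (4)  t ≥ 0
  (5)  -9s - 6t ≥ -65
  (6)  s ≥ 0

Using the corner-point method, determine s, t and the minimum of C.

Feasible corners and C = 8s - 3t:
  (157/78, 1219/156) → C = -1145/156
  (0, 28/5) → C = -84/5
  (0, 65/6) → C = -65/2

s = 0, t = 65/6, minimum C = -65/2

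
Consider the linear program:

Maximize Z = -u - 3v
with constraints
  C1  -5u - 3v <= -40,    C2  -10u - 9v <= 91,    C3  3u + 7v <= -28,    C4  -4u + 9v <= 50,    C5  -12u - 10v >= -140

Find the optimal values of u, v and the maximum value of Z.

u = 1085/4, v = -623/2, maximum Z = 2653/4

The binding constraints are -10u - 9v = 91 and -12u - 10v = -140.
Solving simultaneously gives u = 1085/4, v = -623/2.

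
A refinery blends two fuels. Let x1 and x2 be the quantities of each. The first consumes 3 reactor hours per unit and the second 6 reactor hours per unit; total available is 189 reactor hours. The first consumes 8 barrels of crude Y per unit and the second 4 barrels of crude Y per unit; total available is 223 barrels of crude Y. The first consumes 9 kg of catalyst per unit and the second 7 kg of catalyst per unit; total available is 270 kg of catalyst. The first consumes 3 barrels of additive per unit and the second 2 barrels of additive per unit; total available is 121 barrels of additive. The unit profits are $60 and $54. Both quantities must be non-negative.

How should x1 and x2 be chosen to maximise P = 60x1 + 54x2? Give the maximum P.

Vertices and P = 60x1 + 54x2:
  (0, 0) → P = 0
  (0, 63/2) → P = 1701
  (223/8, 0) → P = 3345/2
  (9, 27) → P = 1998
  (481/20, 153/20) → P = 18561/10

The optimum lies where 3x1 + 6x2 = 189 and 9x1 + 7x2 = 270.
Solving simultaneously gives x1 = 9, x2 = 27.

x1 = 9, x2 = 27, maximum P = 1998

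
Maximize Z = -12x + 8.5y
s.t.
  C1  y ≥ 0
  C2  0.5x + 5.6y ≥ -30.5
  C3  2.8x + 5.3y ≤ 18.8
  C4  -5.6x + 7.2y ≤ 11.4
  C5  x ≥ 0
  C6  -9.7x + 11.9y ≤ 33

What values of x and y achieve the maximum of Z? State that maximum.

Vertices and Z = -12x + 8.5y:
  (47/7, 0) → Z = -564/7
  (0, 0) → Z = 0
  (3747/2492, 245/89) → Z = 6673/1246
  (0, 19/12) → Z = 323/24

The optimum lies where -5.6x + 7.2y = 11.4 and x = 0.
Solving simultaneously gives x = 0, y = 19/12.

x = 0, y = 19/12, maximum Z = 323/24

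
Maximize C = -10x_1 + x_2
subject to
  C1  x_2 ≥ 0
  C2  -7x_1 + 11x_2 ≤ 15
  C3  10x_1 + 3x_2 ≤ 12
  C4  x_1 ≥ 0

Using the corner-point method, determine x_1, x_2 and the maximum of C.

x_1 = 0, x_2 = 15/11, maximum C = 15/11

Corner points and C = -10x_1 + x_2:
  (6/5, 0) → C = -12
  (0, 0) → C = 0
  (87/131, 234/131) → C = -636/131
  (0, 15/11) → C = 15/11

The optimum lies where -7x_1 + 11x_2 = 15 and x_1 = 0.
Solving simultaneously gives x_1 = 0, x_2 = 15/11.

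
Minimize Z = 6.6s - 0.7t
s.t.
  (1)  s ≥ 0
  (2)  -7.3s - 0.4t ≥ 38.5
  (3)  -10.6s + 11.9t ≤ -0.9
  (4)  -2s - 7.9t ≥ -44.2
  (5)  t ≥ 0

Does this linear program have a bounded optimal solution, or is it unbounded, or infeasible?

The boundaries s = 0 and -7.3s - 0.4t = 38.5 meet at (0, -96.25), but that point violates t ≥ 0. Every candidate vertex is excluded by some other constraint, so the feasible region is empty.

infeasible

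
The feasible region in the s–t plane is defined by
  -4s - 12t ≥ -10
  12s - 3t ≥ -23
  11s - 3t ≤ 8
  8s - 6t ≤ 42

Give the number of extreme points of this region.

The feasible vertices (each the meet of two boundaries and inside every other half-plane) are:
  (-41/26, 53/39)
  (7/8, 13/24)
  (-11/2, -43/3)
  (-13/7, -199/21)

4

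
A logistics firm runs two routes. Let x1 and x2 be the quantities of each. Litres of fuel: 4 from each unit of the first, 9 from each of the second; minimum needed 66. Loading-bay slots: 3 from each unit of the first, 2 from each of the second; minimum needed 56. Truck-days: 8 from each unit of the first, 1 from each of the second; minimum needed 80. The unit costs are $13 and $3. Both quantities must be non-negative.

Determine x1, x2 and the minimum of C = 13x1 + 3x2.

x1 = 8, x2 = 16, minimum C = 152

The feasible region is unbounded (it extends along (0, 1), (1, 0)), but C strictly increases along every unbounded feasible direction, so there is no improving ray and the minimum is attained at a vertex.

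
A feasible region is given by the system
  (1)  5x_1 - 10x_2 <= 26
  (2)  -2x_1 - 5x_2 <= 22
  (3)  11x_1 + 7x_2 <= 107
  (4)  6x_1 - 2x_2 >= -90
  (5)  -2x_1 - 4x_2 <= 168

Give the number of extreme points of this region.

Intersecting each pair of boundary lines and keeping only the points that satisfy every inequality leaves:
  (-2, -18/5)
  (1252/145, 249/145)
  (-247/17, 24/17)
  (-13/2, 51/2)

4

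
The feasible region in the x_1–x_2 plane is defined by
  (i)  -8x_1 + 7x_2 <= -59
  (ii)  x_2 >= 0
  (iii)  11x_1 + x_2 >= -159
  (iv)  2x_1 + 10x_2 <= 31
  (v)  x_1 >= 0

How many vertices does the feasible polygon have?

3

Of the 10 pairwise boundary intersections, those satisfying every inequality are:
  (59/8, 0)
  (807/94, 65/47)
  (31/2, 0)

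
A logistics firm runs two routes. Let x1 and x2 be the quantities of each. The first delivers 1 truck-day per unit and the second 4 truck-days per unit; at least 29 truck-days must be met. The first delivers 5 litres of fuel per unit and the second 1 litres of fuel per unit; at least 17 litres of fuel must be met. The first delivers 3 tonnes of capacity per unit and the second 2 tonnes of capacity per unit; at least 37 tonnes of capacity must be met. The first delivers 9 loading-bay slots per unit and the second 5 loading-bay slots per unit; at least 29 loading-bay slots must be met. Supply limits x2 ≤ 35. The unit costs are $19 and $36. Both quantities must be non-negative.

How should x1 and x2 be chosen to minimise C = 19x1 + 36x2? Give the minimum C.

Vertices and C = 19x1 + 36x2:
  (0, 37/2) → C = 666
  (0, 35) → C = 1260
  (29, 0) → C = 551
  (9, 5) → C = 351
The feasible region is unbounded (it extends along (1, 0)), but C strictly increases along every unbounded feasible direction, so there is no improving ray and the minimum is attained at a vertex.

The binding constraints are x1 + 4x2 = 29 and 3x1 + 2x2 = 37.
Solving simultaneously gives x1 = 9, x2 = 5.

x1 = 9, x2 = 5, minimum C = 351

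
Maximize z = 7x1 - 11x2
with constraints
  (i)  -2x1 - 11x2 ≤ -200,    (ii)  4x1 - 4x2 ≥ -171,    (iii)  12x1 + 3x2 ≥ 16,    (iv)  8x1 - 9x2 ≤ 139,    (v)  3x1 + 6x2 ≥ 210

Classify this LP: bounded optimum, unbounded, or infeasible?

bounded optimum

Extreme points and z = 7x1 - 11x2:
  (-31/6, 451/12) → z = -5395/12
  (908/25, 421/25) → z = 69
The feasible region has finitely many vertices and no improving ray; the maximum is 69 at (908/25, 421/25).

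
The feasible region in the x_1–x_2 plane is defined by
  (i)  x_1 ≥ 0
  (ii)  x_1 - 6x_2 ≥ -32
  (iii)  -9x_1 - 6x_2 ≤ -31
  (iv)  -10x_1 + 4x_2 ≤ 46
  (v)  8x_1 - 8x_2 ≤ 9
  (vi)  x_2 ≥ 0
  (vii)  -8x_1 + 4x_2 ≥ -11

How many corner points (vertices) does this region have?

4

Intersecting each pair of boundary lines and keeping only the points that satisfy every inequality leaves:
  (0, 16/3)
  (0, 31/6)
  (97/22, 267/44)
  (95/42, 149/84)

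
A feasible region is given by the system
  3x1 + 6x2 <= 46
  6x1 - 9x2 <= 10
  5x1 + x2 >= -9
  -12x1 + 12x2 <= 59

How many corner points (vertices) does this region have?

The feasible vertices (each the meet of two boundaries and inside every other half-plane) are:
  (158/21, 82/21)
  (11/6, 27/4)
  (-71/51, -104/51)
  (-167/72, 187/72)

4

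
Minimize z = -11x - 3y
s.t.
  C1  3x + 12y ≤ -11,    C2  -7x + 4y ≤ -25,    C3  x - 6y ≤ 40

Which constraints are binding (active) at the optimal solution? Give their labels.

C1 and C3

Feasible corners and z = -11x - 3y:
  (8/3, -19/12) → z = -295/12
  (69/5, -131/30) → z = -1387/10
  (-5/19, -255/38) → z = 875/38

The minimum is at (69/5, -131/30). Substituting into each constraint, equality holds for C1 and C3; the remaining constraints have slack.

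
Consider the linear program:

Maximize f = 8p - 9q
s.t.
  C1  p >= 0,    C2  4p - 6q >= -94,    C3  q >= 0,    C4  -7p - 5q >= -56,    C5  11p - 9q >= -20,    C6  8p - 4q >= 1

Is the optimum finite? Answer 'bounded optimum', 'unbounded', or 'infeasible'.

Extreme points and f = 8p - 9q:
  (8, 0) → f = 64
  (1/8, 0) → f = 1
  (202/59, 378/59) → f = -1786/59
  (89/28, 171/28) → f = -827/28
The feasible region has finitely many vertices and no improving ray; the maximum is 64 at (8, 0).

bounded optimum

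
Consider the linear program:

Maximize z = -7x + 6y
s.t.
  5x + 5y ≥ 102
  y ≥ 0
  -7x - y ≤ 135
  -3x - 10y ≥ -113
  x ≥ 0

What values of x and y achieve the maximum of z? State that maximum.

Corner points and z = -7x + 6y:
  (102/5, 0) → z = -714/5
  (13, 37/5) → z = -233/5
  (113/3, 0) → z = -791/3

The optimum lies where 5x + 5y = 102 and -3x - 10y = -113.
Solving simultaneously gives x = 13, y = 37/5.

x = 13, y = 37/5, maximum z = -233/5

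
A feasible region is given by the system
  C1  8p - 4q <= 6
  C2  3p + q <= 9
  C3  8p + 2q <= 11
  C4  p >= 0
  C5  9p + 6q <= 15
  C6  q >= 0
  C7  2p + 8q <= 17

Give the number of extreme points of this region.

5

The feasible vertices (each the meet of two boundaries and inside every other half-plane) are:
  (8/7, 11/14)
  (3/4, 0)
  (0, 0)
  (0, 17/8)
  (3/10, 41/20)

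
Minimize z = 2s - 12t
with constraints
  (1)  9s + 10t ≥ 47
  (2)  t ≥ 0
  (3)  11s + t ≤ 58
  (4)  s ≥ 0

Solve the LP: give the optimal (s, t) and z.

s = 0, t = 58, minimum z = -696

Extreme points and z = 2s - 12t:
  (47/9, 0) → z = 94/9
  (0, 47/10) → z = -282/5
  (58/11, 0) → z = 116/11
  (0, 58) → z = -696

The optimum lies where 11s + t = 58 and s = 0.
Solving simultaneously gives s = 0, t = 58.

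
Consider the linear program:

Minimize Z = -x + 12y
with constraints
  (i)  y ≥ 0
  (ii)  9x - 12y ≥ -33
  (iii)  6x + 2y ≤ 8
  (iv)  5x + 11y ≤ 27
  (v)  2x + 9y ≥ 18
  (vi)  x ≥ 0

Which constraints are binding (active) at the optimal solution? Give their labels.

Corner points and Z = -x + 12y:
  (17/28, 61/28) → Z = 715/28
  (18/25, 46/25) → Z = 534/25
  (0, 27/11) → Z = 324/11
  (0, 2) → Z = 24

The minimum is at (18/25, 46/25). Substituting into each constraint, equality holds for (iii) and (v); the remaining constraints have slack.

(iii) and (v)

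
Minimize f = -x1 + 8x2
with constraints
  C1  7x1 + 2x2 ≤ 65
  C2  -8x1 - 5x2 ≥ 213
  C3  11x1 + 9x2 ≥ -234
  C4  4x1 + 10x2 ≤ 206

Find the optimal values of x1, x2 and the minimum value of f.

x1 = -747/17, x2 = 471/17, minimum f = 4515/17

Vertices and f = -x1 + 8x2:
  (-747/17, 471/17) → f = 4515/17
  (-158/3, 125/3) → f = 386
  (-2097/37, 1601/37) → f = 14905/37

The optimum lies where -8x1 - 5x2 = 213 and 11x1 + 9x2 = -234.
Solving simultaneously gives x1 = -747/17, x2 = 471/17.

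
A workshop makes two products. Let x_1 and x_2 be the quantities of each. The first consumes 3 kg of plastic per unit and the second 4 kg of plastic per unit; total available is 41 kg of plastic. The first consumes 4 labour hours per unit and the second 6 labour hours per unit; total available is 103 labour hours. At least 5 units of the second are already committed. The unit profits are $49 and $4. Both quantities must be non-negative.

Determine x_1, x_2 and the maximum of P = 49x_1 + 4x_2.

x_1 = 7, x_2 = 5, maximum P = 363

Feasible corners and P = 49x_1 + 4x_2:
  (0, 41/4) → P = 41
  (0, 5) → P = 20
  (7, 5) → P = 363

At the optimal vertex, 3x_1 + 4x_2 = 41 and x_2 = 5.
Solving simultaneously gives x_1 = 7, x_2 = 5.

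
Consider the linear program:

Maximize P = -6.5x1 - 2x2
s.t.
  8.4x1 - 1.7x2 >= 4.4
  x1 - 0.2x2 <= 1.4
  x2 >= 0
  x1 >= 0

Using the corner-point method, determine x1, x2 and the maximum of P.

x1 = 11/21, x2 = 0, maximum P = -143/42

The optimum lies where 8.4x1 - 1.7x2 = 4.4 and x2 = 0.
Solving simultaneously gives x1 = 11/21, x2 = 0.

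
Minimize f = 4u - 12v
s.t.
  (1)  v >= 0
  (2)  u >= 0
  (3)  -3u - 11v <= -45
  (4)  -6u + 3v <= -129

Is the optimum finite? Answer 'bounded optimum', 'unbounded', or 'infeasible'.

unbounded

From the feasible point (43/2, 0), moving in the direction (3, 6) keeps every constraint satisfied while f decreases without bound.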